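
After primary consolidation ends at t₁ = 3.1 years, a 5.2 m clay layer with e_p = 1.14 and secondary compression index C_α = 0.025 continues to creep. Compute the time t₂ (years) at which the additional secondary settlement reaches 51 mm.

t₂ ≈ 21.4 years

S_s = C_α·H/(1+e_p)·log₁₀(t₂/t₁) ⇒ log₁₀(t₂/t₁) = S_s·(1+e_p)/(C_α·H).
log₁₀(t₂/t₁) = 0.051 × (1+1.14) / (0.025×5.2) = 0.8395
t₂ = t₁ × 10^0.8395 = 3.1 × 6.911 = 21.42 years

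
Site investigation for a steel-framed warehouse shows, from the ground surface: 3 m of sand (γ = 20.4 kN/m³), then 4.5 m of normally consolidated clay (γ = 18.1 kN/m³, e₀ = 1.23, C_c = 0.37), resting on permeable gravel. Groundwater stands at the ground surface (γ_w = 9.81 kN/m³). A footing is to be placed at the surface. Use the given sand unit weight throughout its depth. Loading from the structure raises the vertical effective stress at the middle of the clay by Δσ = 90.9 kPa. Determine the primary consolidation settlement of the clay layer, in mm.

S_c ≈ 334 mm

Mid-depth of clay below the ground surface: z = 3 + 4.5/2 = 5.25 m.
Total vertical stress at mid-clay: σ_v = 20.4×3 + 18.1×2.25 = 101.92 kPa.
Pore pressure: u = 9.81×(5.25 − 0) = 51.503 kPa.
Initial effective stress: σ'_0 = σ_v − u = 101.92 − 51.503 = 50.417 kPa.
Final effective stress: σ'_f = σ'_0 + Δσ = 50.417 + 90.9 = 141.32 kPa.
Normally consolidated clay, so the full stress increment lies on the virgin compression line:
S_c = C_c·H/(1+e₀)·log₁₀(σ'_f/σ'_0) = 0.37×4.5/(1+1.23)×log₁₀(141.32/50.417)
    = 0.74664 × 0.44763 = 0.3342 m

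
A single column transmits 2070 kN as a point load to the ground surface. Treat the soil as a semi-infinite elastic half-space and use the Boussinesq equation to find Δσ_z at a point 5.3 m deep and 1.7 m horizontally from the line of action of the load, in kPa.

Δσ_z ≈ 27.5 kPa

Boussinesq vertical stress below a point load on an elastic half-space:
Δσ_z = 3P/(2πz²) · [1 + (r/z)²]^(−5/2)
r/z = 1.7/5.3 = 0.32075; [1+(r/z)²]^(−5/2) = 0.78285.
Δσ_z = 3×2070/(2π×5.3²) × 0.78285 = 35.185 × 0.78285 = 27.54 kPa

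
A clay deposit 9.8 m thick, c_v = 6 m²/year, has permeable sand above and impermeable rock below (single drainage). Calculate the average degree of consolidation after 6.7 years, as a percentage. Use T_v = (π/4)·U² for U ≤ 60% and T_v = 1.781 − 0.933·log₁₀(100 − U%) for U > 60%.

U ≈ 71.1 %

Drainage path length: H_d = H = 9.8 m (single drainage).
T_v = c_v·t/H_d² = 6×6.7/9.8² = 0.41858.
T_v = 0.41858 corresponds to the U > 60% branch:
U = 1 − 10^((1.781 − T_v)/0.933)/100 = 0.7114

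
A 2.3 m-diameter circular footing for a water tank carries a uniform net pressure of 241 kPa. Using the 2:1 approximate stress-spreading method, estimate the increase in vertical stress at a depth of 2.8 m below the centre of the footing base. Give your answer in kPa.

Δσ_z ≈ 49 kPa

By the 2:1 method the load spreads at 1 horizontal : 2 vertical, so at depth z the loaded area has grown by z in each plan dimension:
Δσ ≈ qD²/(D+z)² = 241×2.3²/(2.3+2.8)² = 49.015 kPa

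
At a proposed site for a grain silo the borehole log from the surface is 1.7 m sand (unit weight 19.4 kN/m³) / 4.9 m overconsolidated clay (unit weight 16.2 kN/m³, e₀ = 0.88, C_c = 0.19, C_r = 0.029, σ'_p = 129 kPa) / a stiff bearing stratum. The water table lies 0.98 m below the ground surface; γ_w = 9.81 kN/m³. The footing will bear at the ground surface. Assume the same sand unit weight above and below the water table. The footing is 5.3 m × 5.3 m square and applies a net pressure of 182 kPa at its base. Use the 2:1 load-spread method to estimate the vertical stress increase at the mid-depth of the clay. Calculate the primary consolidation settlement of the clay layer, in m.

S_c ≈ 0.0284 m

Mid-depth of clay below the ground surface: z = 1.7 + 4.9/2 = 4.15 m.
Total vertical stress at mid-clay: σ_v = 19.4×1.7 + 16.2×2.45 = 72.67 kPa.
Pore pressure: u = 9.81×(4.15 − 0.98) = 31.098 kPa.
Initial effective stress: σ'_0 = σ_v − u = 72.67 − 31.098 = 41.572 kPa.
Stress increase at mid-clay by the 2:1 spreading method:
Δσ = qBL/((B+z)(L+z)) = 182×5.3×5.3/((5.3+4.15)(5.3+4.15)) = 57.248 kPa
Final effective stress: σ'_f = 41.572 + 57.248 = 98.82 kPa.
σ'_f = 98.82 ≤ σ'_p = 129 kPa, so the clay remains overconsolidated and only the recompression index applies:
S_c = C_r·H/(1+e₀)·log₁₀(σ'_f/σ'_0) = 0.029×4.9/1.88×log₁₀(98.82/41.572)
    = 0.075586 × 0.37604 = 0.02842 m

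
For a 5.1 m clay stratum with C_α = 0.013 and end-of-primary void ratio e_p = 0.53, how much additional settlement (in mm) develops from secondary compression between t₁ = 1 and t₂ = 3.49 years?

S_s ≈ 23.5 mm

Secondary compression: S_s = C_α·H/(1+e_p)·log₁₀(t₂/t₁)
S_s = 0.013×5.1/(1+0.53)×log₁₀(3.49/1)
    = 0.04333 × 0.5428 = 0.02352 m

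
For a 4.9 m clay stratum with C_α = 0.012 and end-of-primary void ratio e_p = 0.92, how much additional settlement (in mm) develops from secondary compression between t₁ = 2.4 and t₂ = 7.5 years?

Secondary compression: S_s = C_α·H/(1+e_p)·log₁₀(t₂/t₁)
S_s = 0.012×4.9/(1+0.92)×log₁₀(7.5/2.4)
    = 0.03063 × 0.4949 = 0.01515 m

S_s ≈ 15.2 mm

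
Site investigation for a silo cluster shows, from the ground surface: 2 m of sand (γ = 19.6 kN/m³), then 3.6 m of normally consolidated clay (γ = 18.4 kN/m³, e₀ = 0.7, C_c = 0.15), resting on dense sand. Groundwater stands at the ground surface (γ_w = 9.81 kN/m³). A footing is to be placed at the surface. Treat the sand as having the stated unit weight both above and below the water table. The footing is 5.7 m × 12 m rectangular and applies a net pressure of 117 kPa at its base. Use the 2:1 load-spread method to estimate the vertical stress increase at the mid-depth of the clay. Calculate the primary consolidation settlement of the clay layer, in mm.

Mid-depth of clay below the ground surface: z = 2 + 3.6/2 = 3.8 m.
Total vertical stress at mid-clay: σ_v = 19.6×2 + 18.4×1.8 = 72.32 kPa.
Pore pressure: u = 9.81×(3.8 − 0) = 37.278 kPa.
Initial effective stress: σ'_0 = σ_v − u = 72.32 − 37.278 = 35.042 kPa.
Stress increase at mid-clay by the 2:1 spreading method:
Δσ = qBL/((B+z)(L+z)) = 117×5.7×12/((5.7+3.8)(12+3.8)) = 53.316 kPa
Final effective stress: σ'_f = σ'_0 + Δσ = 35.042 + 53.316 = 88.358 kPa.
Normally consolidated clay, so the full stress increment lies on the virgin compression line:
S_c = C_c·H/(1+e₀)·log₁₀(σ'_f/σ'_0) = 0.15×3.6/(1+0.7)×log₁₀(88.358/35.042)
    = 0.31765 × 0.40166 = 0.1276 m

S_c ≈ 128 mm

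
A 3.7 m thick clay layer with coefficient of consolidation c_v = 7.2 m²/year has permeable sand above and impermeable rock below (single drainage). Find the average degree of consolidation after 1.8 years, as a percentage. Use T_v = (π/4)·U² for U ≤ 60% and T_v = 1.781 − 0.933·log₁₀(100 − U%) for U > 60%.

Drainage path length: H_d = H = 3.7 m (single drainage).
T_v = c_v·t/H_d² = 7.2×1.8/3.7² = 0.94668.
T_v = 0.94668 corresponds to the U > 60% branch:
U = 1 − 10^((1.781 − T_v)/0.933)/100 = 0.9216

U ≈ 92.2 %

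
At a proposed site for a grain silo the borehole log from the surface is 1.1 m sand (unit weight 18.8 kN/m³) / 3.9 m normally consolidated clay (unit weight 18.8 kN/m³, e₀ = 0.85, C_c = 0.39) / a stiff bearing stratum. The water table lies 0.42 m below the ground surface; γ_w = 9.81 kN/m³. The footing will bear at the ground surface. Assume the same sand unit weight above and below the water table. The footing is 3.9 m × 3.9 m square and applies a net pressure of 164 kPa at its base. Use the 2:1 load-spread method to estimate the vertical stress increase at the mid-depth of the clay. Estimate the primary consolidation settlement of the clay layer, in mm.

Mid-depth of clay below the ground surface: z = 1.1 + 3.9/2 = 3.05 m.
Total vertical stress at mid-clay: σ_v = 18.8×1.1 + 18.8×1.95 = 57.34 kPa.
Pore pressure: u = 9.81×(3.05 − 0.42) = 25.8 kPa.
Initial effective stress: σ'_0 = σ_v − u = 57.34 − 25.8 = 31.54 kPa.
Stress increase at mid-clay by the 2:1 spreading method:
Δσ = qBL/((B+z)(L+z)) = 164×3.9×3.9/((3.9+3.05)(3.9+3.05)) = 51.642 kPa
Final effective stress: σ'_f = σ'_0 + Δσ = 31.54 + 51.642 = 83.182 kPa.
Normally consolidated clay, so the full stress increment lies on the virgin compression line:
S_c = C_c·H/(1+e₀)·log₁₀(σ'_f/σ'_0) = 0.39×3.9/(1+0.85)×log₁₀(83.182/31.54)
    = 0.82216 × 0.42117 = 0.3463 m

S_c ≈ 346 mm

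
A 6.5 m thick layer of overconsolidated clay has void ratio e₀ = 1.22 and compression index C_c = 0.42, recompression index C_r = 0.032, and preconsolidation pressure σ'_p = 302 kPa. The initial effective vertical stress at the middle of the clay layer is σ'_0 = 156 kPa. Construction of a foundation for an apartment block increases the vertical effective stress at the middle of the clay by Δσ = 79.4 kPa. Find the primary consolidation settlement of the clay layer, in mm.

S_c ≈ 16.7 mm

Final effective stress: σ'_f = 156 + 79.4 = 235.4 kPa.
σ'_f = 235.4 ≤ σ'_p = 302 kPa, so the clay remains overconsolidated and only the recompression index applies:
S_c = C_r·H/(1+e₀)·log₁₀(σ'_f/σ'_0) = 0.032×6.5/2.22×log₁₀(235.4/156)
    = 0.093693 × 0.17868 = 0.01674 m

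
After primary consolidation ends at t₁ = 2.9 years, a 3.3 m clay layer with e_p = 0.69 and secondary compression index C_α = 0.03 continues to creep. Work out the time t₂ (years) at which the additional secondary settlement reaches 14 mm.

t₂ ≈ 5.03 years

S_s = C_α·H/(1+e_p)·log₁₀(t₂/t₁) ⇒ log₁₀(t₂/t₁) = S_s·(1+e_p)/(C_α·H).
log₁₀(t₂/t₁) = 0.014 × (1+0.69) / (0.03×3.3) = 0.239
t₂ = t₁ × 10^0.239 = 2.9 × 1.734 = 5.028 years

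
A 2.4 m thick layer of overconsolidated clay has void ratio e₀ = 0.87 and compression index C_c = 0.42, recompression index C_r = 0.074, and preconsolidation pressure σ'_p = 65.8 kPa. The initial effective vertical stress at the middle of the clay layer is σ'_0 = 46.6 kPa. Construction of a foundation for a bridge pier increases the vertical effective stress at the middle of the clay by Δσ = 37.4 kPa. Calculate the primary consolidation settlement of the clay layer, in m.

Final effective stress: σ'_f = 46.6 + 37.4 = 84 kPa.
σ'_f = 84 > σ'_p = 65.8 kPa, so the stress path crosses the preconsolidation pressure — recompression up to σ'_p, then virgin compression beyond:
S_c = H/(1+e₀)·[C_r·log₁₀(σ'_p/σ'_0) + C_c·log₁₀(σ'_f/σ'_p)]
    = 2.4/1.87 × [0.074×log₁₀(65.8/46.6) + 0.42×log₁₀(84/65.8)]
    = 1.2834 × [0.011088 + 0.044542] = 0.0714 m

S_c ≈ 0.0714 m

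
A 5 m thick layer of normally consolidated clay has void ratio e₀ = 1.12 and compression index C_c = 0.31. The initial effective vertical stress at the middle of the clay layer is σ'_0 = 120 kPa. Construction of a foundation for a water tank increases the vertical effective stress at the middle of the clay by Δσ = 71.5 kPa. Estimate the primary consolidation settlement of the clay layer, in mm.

Final effective stress: σ'_f = σ'_0 + Δσ = 120 + 71.5 = 191.5 kPa.
Normally consolidated clay, so the full stress increment lies on the virgin compression line:
S_c = C_c·H/(1+e₀)·log₁₀(σ'_f/σ'_0) = 0.31×5/(1+1.12)×log₁₀(191.5/120)
    = 0.73113 × 0.20299 = 0.1484 m

S_c ≈ 148 mm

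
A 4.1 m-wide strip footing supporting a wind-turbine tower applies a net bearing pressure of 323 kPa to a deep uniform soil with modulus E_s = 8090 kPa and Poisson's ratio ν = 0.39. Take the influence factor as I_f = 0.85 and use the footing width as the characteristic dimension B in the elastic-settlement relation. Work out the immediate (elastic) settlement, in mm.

S_e ≈ 118 mm

Immediate (elastic) settlement: S_e = q·B·(1−ν²)/E_s · I_f.
S_e = 323 × 4.1 × (1 − 0.39²) / 8090 × 0.85
    = 323 × 4.1 × 0.8479 / 8090 × 0.85
    = 0.118 m = 118 mm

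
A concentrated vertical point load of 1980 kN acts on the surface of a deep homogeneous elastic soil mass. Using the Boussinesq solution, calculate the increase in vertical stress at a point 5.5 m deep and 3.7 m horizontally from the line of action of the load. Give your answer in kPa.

Δσ_z ≈ 12.3 kPa

Boussinesq vertical stress below a point load on an elastic half-space:
Δσ_z = 3P/(2πz²) · [1 + (r/z)²]^(−5/2)
r/z = 3.7/5.5 = 0.67273; [1+(r/z)²]^(−5/2) = 0.39325.
Δσ_z = 3×1980/(2π×5.5²) × 0.39325 = 31.252 × 0.39325 = 12.29 kPa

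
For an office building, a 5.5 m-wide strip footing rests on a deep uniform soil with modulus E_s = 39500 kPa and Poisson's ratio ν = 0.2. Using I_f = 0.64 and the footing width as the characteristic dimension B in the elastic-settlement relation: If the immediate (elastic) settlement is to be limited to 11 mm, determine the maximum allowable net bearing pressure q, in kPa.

S_e = q·B·(1−ν²)/E_s · I_f  ⇒  q = S_e·E_s / (B·(1−ν²)·I_f).
q = 0.011 × 39500 / (5.5 × 0.96 × 0.64) = 128.6 kPa

q ≈ 129 kPa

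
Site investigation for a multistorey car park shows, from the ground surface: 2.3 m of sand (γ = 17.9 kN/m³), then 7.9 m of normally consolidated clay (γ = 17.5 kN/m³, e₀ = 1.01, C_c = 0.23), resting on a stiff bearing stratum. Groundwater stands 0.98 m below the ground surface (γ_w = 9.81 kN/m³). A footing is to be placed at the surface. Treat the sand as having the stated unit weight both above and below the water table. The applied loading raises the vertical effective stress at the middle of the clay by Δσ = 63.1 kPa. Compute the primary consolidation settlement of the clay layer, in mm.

Mid-depth of clay below the ground surface: z = 2.3 + 7.9/2 = 6.25 m.
Total vertical stress at mid-clay: σ_v = 17.9×2.3 + 17.5×3.95 = 110.29 kPa.
Pore pressure: u = 9.81×(6.25 − 0.98) = 51.699 kPa.
Initial effective stress: σ'_0 = σ_v − u = 110.29 − 51.699 = 58.591 kPa.
Final effective stress: σ'_f = σ'_0 + Δσ = 58.591 + 63.1 = 121.69 kPa.
Normally consolidated clay, so the full stress increment lies on the virgin compression line:
S_c = C_c·H/(1+e₀)·log₁₀(σ'_f/σ'_0) = 0.23×7.9/(1+1.01)×log₁₀(121.69/58.591)
    = 0.90398 × 0.31742 = 0.2869 m

S_c ≈ 287 mm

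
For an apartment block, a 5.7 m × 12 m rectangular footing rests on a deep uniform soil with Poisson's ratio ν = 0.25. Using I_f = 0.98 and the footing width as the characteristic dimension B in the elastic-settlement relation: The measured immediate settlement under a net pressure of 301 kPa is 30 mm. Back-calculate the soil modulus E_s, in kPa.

S_e = q·B·(1−ν²)/E_s · I_f  ⇒  E_s = q·B·(1−ν²)·I_f / S_e.
E_s = 301 × 5.7 × 0.9375 × 0.98 / 0.03 = 52540 kPa

E_s ≈ 52500 kPa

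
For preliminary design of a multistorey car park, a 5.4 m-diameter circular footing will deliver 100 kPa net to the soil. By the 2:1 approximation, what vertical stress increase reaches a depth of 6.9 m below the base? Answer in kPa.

By the 2:1 method the load spreads at 1 horizontal : 2 vertical, so at depth z the loaded area has grown by z in each plan dimension:
Δσ ≈ qD²/(D+z)² = 100×5.4²/(5.4+6.9)² = 19.274 kPa

Δσ_z ≈ 19.3 kPa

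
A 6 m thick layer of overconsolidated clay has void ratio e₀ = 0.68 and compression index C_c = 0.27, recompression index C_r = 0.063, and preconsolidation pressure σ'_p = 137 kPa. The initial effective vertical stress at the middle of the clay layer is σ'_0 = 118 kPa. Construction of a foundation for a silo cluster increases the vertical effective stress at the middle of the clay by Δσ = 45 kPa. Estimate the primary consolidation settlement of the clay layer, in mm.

S_c ≈ 87.4 mm

Final effective stress: σ'_f = 118 + 45 = 163 kPa.
σ'_f = 163 > σ'_p = 137 kPa, so the stress path crosses the preconsolidation pressure — recompression up to σ'_p, then virgin compression beyond:
S_c = H/(1+e₀)·[C_r·log₁₀(σ'_p/σ'_0) + C_c·log₁₀(σ'_f/σ'_p)]
    = 6/1.68 × [0.063×log₁₀(137/118) + 0.27×log₁₀(163/137)]
    = 3.5714 × [0.0040848 + 0.020376] = 0.08736 m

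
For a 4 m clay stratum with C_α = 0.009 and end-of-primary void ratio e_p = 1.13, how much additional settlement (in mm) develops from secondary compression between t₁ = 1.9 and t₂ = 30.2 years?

Secondary compression: S_s = C_α·H/(1+e_p)·log₁₀(t₂/t₁)
S_s = 0.009×4/(1+1.13)×log₁₀(30.2/1.9)
    = 0.0169 × 1.201 = 0.0203 m

S_s ≈ 20.3 mm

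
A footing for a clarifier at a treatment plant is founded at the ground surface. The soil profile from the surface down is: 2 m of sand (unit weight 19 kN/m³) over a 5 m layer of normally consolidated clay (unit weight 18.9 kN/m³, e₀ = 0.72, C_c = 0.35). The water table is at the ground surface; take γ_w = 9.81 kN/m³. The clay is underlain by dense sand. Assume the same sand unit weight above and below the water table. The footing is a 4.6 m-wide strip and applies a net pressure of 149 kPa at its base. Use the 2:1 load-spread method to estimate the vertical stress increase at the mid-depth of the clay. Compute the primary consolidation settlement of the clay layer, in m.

Mid-depth of clay below the ground surface: z = 2 + 5/2 = 4.5 m.
Total vertical stress at mid-clay: σ_v = 19×2 + 18.9×2.5 = 85.25 kPa.
Pore pressure: u = 9.81×(4.5 − 0) = 44.145 kPa.
Initial effective stress: σ'_0 = σ_v − u = 85.25 − 44.145 = 41.105 kPa.
Stress increase at mid-clay by the 2:1 spreading method:
Δσ = qB/(B+z) = 149×4.6/(4.6+4.5) = 75.319 kPa
Final effective stress: σ'_f = σ'_0 + Δσ = 41.105 + 75.319 = 116.42 kPa.
Normally consolidated clay, so the full stress increment lies on the virgin compression line:
S_c = C_c·H/(1+e₀)·log₁₀(σ'_f/σ'_0) = 0.35×5/(1+0.72)×log₁₀(116.42/41.105)
    = 1.0174 × 0.45213 = 0.46 m

S_c ≈ 0.46 m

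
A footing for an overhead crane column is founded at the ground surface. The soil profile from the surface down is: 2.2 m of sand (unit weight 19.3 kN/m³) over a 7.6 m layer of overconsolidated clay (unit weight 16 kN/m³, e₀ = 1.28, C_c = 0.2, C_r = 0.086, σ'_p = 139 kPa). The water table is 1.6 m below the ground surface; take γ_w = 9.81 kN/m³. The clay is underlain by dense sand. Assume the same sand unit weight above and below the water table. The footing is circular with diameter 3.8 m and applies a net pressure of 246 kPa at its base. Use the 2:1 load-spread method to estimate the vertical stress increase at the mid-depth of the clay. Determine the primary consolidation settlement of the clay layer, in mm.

Mid-depth of clay below the ground surface: z = 2.2 + 7.6/2 = 6 m.
Total vertical stress at mid-clay: σ_v = 19.3×2.2 + 16×3.8 = 103.26 kPa.
Pore pressure: u = 9.81×(6 − 1.6) = 43.164 kPa.
Initial effective stress: σ'_0 = σ_v − u = 103.26 − 43.164 = 60.096 kPa.
Stress increase at mid-clay by the 2:1 spreading method:
Δσ ≈ qD²/(D+z)² = 246×3.8²/(3.8+6)² = 36.987 kPa
Final effective stress: σ'_f = 60.096 + 36.987 = 97.083 kPa.
σ'_f = 97.083 ≤ σ'_p = 139 kPa, so the clay remains overconsolidated and only the recompression index applies:
S_c = C_r·H/(1+e₀)·log₁₀(σ'_f/σ'_0) = 0.086×7.6/2.28×log₁₀(97.083/60.096)
    = 0.28666 × 0.2083 = 0.05971 m

S_c ≈ 59.7 mm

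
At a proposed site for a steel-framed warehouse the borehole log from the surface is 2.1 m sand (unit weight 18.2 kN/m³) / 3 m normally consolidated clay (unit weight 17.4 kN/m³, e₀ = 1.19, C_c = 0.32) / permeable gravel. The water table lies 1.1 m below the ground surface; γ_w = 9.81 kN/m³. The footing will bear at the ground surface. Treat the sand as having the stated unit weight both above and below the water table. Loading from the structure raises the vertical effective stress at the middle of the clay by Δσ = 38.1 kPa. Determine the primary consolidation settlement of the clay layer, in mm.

S_c ≈ 128 mm

Mid-depth of clay below the ground surface: z = 2.1 + 3/2 = 3.6 m.
Total vertical stress at mid-clay: σ_v = 18.2×2.1 + 17.4×1.5 = 64.32 kPa.
Pore pressure: u = 9.81×(3.6 − 1.1) = 24.525 kPa.
Initial effective stress: σ'_0 = σ_v − u = 64.32 − 24.525 = 39.795 kPa.
Final effective stress: σ'_f = σ'_0 + Δσ = 39.795 + 38.1 = 77.895 kPa.
Normally consolidated clay, so the full stress increment lies on the virgin compression line:
S_c = C_c·H/(1+e₀)·log₁₀(σ'_f/σ'_0) = 0.32×3/(1+1.19)×log₁₀(77.895/39.795)
    = 0.43836 × 0.29168 = 0.1279 m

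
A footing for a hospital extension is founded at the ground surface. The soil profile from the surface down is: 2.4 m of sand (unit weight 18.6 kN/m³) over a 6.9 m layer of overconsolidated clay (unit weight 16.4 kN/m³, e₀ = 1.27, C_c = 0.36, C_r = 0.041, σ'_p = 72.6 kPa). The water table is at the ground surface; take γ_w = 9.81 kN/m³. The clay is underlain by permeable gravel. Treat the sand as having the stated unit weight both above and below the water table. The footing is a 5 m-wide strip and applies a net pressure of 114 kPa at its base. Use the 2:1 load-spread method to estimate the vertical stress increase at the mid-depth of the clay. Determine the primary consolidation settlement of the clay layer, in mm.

Mid-depth of clay below the ground surface: z = 2.4 + 6.9/2 = 5.85 m.
Total vertical stress at mid-clay: σ_v = 18.6×2.4 + 16.4×3.45 = 101.22 kPa.
Pore pressure: u = 9.81×(5.85 − 0) = 57.389 kPa.
Initial effective stress: σ'_0 = σ_v − u = 101.22 − 57.389 = 43.831 kPa.
Stress increase at mid-clay by the 2:1 spreading method:
Δσ = qB/(B+z) = 114×5/(5+5.85) = 52.535 kPa
Final effective stress: σ'_f = 43.831 + 52.535 = 96.366 kPa.
σ'_f = 96.366 > σ'_p = 72.6 kPa, so the stress path crosses the preconsolidation pressure — recompression up to σ'_p, then virgin compression beyond:
S_c = H/(1+e₀)·[C_r·log₁₀(σ'_p/σ'_0) + C_c·log₁₀(σ'_f/σ'_p)]
    = 6.9/2.27 × [0.041×log₁₀(72.6/43.831) + 0.36×log₁₀(96.366/72.6)]
    = 3.0396 × [0.0089854 + 0.044275] = 0.1619 m

S_c ≈ 162 mm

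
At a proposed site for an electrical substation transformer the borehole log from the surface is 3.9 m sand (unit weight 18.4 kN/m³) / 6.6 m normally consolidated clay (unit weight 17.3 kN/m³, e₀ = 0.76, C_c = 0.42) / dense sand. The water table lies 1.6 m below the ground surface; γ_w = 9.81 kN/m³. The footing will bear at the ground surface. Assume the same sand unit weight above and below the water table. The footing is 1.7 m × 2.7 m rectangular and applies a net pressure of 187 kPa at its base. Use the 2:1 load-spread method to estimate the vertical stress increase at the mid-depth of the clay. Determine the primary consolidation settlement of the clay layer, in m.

Mid-depth of clay below the ground surface: z = 3.9 + 6.6/2 = 7.2 m.
Total vertical stress at mid-clay: σ_v = 18.4×3.9 + 17.3×3.3 = 128.85 kPa.
Pore pressure: u = 9.81×(7.2 − 1.6) = 54.936 kPa.
Initial effective stress: σ'_0 = σ_v − u = 128.85 − 54.936 = 73.914 kPa.
Stress increase at mid-clay by the 2:1 spreading method:
Δσ = qBL/((B+z)(L+z)) = 187×1.7×2.7/((1.7+7.2)(2.7+7.2)) = 9.7416 kPa
Final effective stress: σ'_f = σ'_0 + Δσ = 73.914 + 9.7416 = 83.656 kPa.
Normally consolidated clay, so the full stress increment lies on the virgin compression line:
S_c = C_c·H/(1+e₀)·log₁₀(σ'_f/σ'_0) = 0.42×6.6/(1+0.76)×log₁₀(83.656/73.914)
    = 1.575 × 0.05377 = 0.08469 m

S_c ≈ 0.0847 m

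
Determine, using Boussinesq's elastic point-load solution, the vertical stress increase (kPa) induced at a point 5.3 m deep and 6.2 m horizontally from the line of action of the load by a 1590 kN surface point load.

Boussinesq vertical stress below a point load on an elastic half-space:
Δσ_z = 3P/(2πz²) · [1 + (r/z)²]^(−5/2)
r/z = 6.2/5.3 = 1.1698; [1+(r/z)²]^(−5/2) = 0.11583.
Δσ_z = 3×1590/(2π×5.3²) × 0.11583 = 27.026 × 0.11583 = 3.13 kPa

Δσ_z ≈ 3.13 kPa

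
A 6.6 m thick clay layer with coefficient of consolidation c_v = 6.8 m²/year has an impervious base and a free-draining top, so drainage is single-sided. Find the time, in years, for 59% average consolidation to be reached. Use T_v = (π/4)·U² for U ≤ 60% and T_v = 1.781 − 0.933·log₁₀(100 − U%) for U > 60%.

Drainage path length: H_d = H = 6.6 m (single drainage).
U ≤ 60%: T_v = (π/4)·U² = (π/4)×0.59² = 0.2734.
t = T_v·H_d²/c_v = 0.2734×6.6²/6.8 = 1.751 years.

t ≈ 1.75 years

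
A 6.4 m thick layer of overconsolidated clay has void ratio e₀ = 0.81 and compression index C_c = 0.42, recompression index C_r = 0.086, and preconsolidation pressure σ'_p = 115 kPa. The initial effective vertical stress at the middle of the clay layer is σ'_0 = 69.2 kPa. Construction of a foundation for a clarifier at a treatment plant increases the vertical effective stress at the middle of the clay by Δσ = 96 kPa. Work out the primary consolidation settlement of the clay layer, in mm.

Final effective stress: σ'_f = 69.2 + 96 = 165.2 kPa.
σ'_f = 165.2 > σ'_p = 115 kPa, so the stress path crosses the preconsolidation pressure — recompression up to σ'_p, then virgin compression beyond:
S_c = H/(1+e₀)·[C_r·log₁₀(σ'_p/σ'_0) + C_c·log₁₀(σ'_f/σ'_p)]
    = 6.4/1.81 × [0.086×log₁₀(115/69.2) + 0.42×log₁₀(165.2/115)]
    = 3.5359 × [0.018971 + 0.066071] = 0.3007 m

S_c ≈ 301 mm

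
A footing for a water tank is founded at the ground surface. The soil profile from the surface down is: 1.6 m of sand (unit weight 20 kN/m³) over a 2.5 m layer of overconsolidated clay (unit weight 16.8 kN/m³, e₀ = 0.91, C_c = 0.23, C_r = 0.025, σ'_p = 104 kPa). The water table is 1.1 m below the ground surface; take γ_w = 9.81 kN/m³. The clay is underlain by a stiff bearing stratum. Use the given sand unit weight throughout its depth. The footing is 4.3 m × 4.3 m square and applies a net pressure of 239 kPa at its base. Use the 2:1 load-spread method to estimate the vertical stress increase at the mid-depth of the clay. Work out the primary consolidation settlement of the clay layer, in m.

S_c ≈ 0.0363 m

Mid-depth of clay below the ground surface: z = 1.6 + 2.5/2 = 2.85 m.
Total vertical stress at mid-clay: σ_v = 20×1.6 + 16.8×1.25 = 53 kPa.
Pore pressure: u = 9.81×(2.85 − 1.1) = 17.168 kPa.
Initial effective stress: σ'_0 = σ_v − u = 53 − 17.168 = 35.832 kPa.
Stress increase at mid-clay by the 2:1 spreading method:
Δσ = qBL/((B+z)(L+z)) = 239×4.3×4.3/((4.3+2.85)(4.3+2.85)) = 86.442 kPa
Final effective stress: σ'_f = 35.832 + 86.442 = 122.27 kPa.
σ'_f = 122.27 > σ'_p = 104 kPa, so the stress path crosses the preconsolidation pressure — recompression up to σ'_p, then virgin compression beyond:
S_c = H/(1+e₀)·[C_r·log₁₀(σ'_p/σ'_0) + C_c·log₁₀(σ'_f/σ'_p)]
    = 2.5/1.91 × [0.025×log₁₀(104/35.832) + 0.23×log₁₀(122.27/104)]
    = 1.3089 × [0.011569 + 0.016166] = 0.0363 m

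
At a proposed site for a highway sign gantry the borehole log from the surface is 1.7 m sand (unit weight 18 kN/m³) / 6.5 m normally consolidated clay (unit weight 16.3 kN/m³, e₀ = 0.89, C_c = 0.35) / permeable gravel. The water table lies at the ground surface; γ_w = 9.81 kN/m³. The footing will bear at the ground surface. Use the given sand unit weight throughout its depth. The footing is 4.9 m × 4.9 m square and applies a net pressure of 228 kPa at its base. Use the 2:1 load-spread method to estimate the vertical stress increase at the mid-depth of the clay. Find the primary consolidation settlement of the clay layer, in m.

Mid-depth of clay below the ground surface: z = 1.7 + 6.5/2 = 4.95 m.
Total vertical stress at mid-clay: σ_v = 18×1.7 + 16.3×3.25 = 83.575 kPa.
Pore pressure: u = 9.81×(4.95 − 0) = 48.56 kPa.
Initial effective stress: σ'_0 = σ_v − u = 83.575 − 48.56 = 35.015 kPa.
Stress increase at mid-clay by the 2:1 spreading method:
Δσ = qBL/((B+z)(L+z)) = 228×4.9×4.9/((4.9+4.95)(4.9+4.95)) = 56.423 kPa
Final effective stress: σ'_f = σ'_0 + Δσ = 35.015 + 56.423 = 91.438 kPa.
Normally consolidated clay, so the full stress increment lies on the virgin compression line:
S_c = C_c·H/(1+e₀)·log₁₀(σ'_f/σ'_0) = 0.35×6.5/(1+0.89)×log₁₀(91.438/35.015)
    = 1.2037 × 0.41687 = 0.5018 m

S_c ≈ 0.502 m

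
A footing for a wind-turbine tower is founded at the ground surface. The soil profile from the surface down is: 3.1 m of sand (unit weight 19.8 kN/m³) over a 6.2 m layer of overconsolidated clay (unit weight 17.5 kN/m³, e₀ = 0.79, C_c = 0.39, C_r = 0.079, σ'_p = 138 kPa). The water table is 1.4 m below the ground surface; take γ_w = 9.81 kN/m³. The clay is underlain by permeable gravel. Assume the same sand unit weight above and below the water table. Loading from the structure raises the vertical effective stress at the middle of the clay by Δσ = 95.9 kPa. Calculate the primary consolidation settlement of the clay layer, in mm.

S_c ≈ 186 mm

Mid-depth of clay below the ground surface: z = 3.1 + 6.2/2 = 6.2 m.
Total vertical stress at mid-clay: σ_v = 19.8×3.1 + 17.5×3.1 = 115.63 kPa.
Pore pressure: u = 9.81×(6.2 − 1.4) = 47.088 kPa.
Initial effective stress: σ'_0 = σ_v − u = 115.63 − 47.088 = 68.542 kPa.
Final effective stress: σ'_f = 68.542 + 95.9 = 164.44 kPa.
σ'_f = 164.44 > σ'_p = 138 kPa, so the stress path crosses the preconsolidation pressure — recompression up to σ'_p, then virgin compression beyond:
S_c = H/(1+e₀)·[C_r·log₁₀(σ'_p/σ'_0) + C_c·log₁₀(σ'_f/σ'_p)]
    = 6.2/1.79 × [0.079×log₁₀(138/68.542) + 0.39×log₁₀(164.44/138)]
    = 3.4637 × [0.02401 + 0.02969] = 0.186 m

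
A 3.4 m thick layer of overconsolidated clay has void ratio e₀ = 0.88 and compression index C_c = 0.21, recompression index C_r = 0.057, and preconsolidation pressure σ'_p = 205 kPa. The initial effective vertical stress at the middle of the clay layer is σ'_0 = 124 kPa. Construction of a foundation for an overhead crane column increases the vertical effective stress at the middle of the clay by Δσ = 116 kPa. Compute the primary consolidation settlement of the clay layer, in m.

S_c ≈ 0.0485 m

Final effective stress: σ'_f = 124 + 116 = 240 kPa.
σ'_f = 240 > σ'_p = 205 kPa, so the stress path crosses the preconsolidation pressure — recompression up to σ'_p, then virgin compression beyond:
S_c = H/(1+e₀)·[C_r·log₁₀(σ'_p/σ'_0) + C_c·log₁₀(σ'_f/σ'_p)]
    = 3.4/1.88 × [0.057×log₁₀(205/124) + 0.21×log₁₀(240/205)]
    = 1.8085 × [0.012445 + 0.014376] = 0.04851 m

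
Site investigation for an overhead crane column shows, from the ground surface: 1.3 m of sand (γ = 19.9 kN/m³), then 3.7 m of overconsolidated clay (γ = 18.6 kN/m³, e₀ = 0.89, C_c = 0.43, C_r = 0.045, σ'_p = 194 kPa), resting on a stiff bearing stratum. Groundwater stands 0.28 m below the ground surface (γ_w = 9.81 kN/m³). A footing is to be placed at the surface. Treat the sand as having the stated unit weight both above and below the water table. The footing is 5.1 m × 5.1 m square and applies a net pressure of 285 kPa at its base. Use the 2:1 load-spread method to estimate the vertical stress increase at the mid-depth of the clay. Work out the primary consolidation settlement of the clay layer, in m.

Mid-depth of clay below the ground surface: z = 1.3 + 3.7/2 = 3.15 m.
Total vertical stress at mid-clay: σ_v = 19.9×1.3 + 18.6×1.85 = 60.28 kPa.
Pore pressure: u = 9.81×(3.15 − 0.28) = 28.155 kPa.
Initial effective stress: σ'_0 = σ_v − u = 60.28 − 28.155 = 32.125 kPa.
Stress increase at mid-clay by the 2:1 spreading method:
Δσ = qBL/((B+z)(L+z)) = 285×5.1×5.1/((5.1+3.15)(5.1+3.15)) = 108.91 kPa
Final effective stress: σ'_f = 32.125 + 108.91 = 141.03 kPa.
σ'_f = 141.03 ≤ σ'_p = 194 kPa, so the clay remains overconsolidated and only the recompression index applies:
S_c = C_r·H/(1+e₀)·log₁₀(σ'_f/σ'_0) = 0.045×3.7/1.89×log₁₀(141.03/32.125)
    = 0.088096 × 0.64247 = 0.0566 m

S_c ≈ 0.0566 m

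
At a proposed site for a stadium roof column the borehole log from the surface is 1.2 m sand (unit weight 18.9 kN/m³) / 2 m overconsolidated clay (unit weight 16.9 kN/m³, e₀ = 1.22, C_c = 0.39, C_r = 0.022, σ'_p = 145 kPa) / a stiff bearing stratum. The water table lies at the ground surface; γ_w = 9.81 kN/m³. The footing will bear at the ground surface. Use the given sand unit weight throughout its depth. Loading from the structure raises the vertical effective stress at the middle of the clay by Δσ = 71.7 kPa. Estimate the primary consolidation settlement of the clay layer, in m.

Mid-depth of clay below the ground surface: z = 1.2 + 2/2 = 2.2 m.
Total vertical stress at mid-clay: σ_v = 18.9×1.2 + 16.9×1 = 39.58 kPa.
Pore pressure: u = 9.81×(2.2 − 0) = 21.582 kPa.
Initial effective stress: σ'_0 = σ_v − u = 39.58 − 21.582 = 17.998 kPa.
Final effective stress: σ'_f = 17.998 + 71.7 = 89.698 kPa.
σ'_f = 89.698 ≤ σ'_p = 145 kPa, so the clay remains overconsolidated and only the recompression index applies:
S_c = C_r·H/(1+e₀)·log₁₀(σ'_f/σ'_0) = 0.022×2/2.22×log₁₀(89.698/17.998)
    = 0.01982 × 0.69756 = 0.01383 m

S_c ≈ 0.0138 m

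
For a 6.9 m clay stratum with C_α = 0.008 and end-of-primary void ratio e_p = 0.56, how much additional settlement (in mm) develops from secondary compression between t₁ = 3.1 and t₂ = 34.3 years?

Secondary compression: S_s = C_α·H/(1+e_p)·log₁₀(t₂/t₁)
S_s = 0.008×6.9/(1+0.56)×log₁₀(34.3/3.1)
    = 0.03538 × 1.044 = 0.03694 m

S_s ≈ 36.9 mm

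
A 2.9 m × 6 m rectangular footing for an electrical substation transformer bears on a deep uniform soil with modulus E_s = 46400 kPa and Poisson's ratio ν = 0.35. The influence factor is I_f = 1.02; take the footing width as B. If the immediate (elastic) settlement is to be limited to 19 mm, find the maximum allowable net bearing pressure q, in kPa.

q ≈ 340 kPa

S_e = q·B·(1−ν²)/E_s · I_f  ⇒  q = S_e·E_s / (B·(1−ν²)·I_f).
q = 0.019 × 46400 / (2.9 × 0.8775 × 1.02) = 339.6 kPa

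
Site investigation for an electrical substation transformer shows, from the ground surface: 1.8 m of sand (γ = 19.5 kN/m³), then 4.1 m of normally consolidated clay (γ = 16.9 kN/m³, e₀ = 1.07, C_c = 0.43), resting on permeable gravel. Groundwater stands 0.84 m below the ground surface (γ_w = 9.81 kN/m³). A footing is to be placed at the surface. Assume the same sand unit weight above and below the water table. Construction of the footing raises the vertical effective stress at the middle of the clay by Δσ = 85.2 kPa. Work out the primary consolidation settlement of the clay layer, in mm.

Mid-depth of clay below the ground surface: z = 1.8 + 4.1/2 = 3.85 m.
Total vertical stress at mid-clay: σ_v = 19.5×1.8 + 16.9×2.05 = 69.745 kPa.
Pore pressure: u = 9.81×(3.85 − 0.84) = 29.528 kPa.
Initial effective stress: σ'_0 = σ_v − u = 69.745 − 29.528 = 40.217 kPa.
Final effective stress: σ'_f = σ'_0 + Δσ = 40.217 + 85.2 = 125.42 kPa.
Normally consolidated clay, so the full stress increment lies on the virgin compression line:
S_c = C_c·H/(1+e₀)·log₁₀(σ'_f/σ'_0) = 0.43×4.1/(1+1.07)×log₁₀(125.42/40.217)
    = 0.85169 × 0.49396 = 0.4207 m

S_c ≈ 421 mm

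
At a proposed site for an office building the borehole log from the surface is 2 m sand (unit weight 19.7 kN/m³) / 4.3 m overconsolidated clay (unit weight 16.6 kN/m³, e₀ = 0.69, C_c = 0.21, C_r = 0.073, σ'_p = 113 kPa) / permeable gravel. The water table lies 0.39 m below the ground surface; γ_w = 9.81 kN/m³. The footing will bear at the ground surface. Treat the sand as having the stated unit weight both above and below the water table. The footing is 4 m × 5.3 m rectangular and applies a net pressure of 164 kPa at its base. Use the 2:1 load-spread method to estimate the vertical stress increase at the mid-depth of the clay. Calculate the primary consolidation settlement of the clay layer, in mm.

Mid-depth of clay below the ground surface: z = 2 + 4.3/2 = 4.15 m.
Total vertical stress at mid-clay: σ_v = 19.7×2 + 16.6×2.15 = 75.09 kPa.
Pore pressure: u = 9.81×(4.15 − 0.39) = 36.886 kPa.
Initial effective stress: σ'_0 = σ_v − u = 75.09 − 36.886 = 38.204 kPa.
Stress increase at mid-clay by the 2:1 spreading method:
Δσ = qBL/((B+z)(L+z)) = 164×4×5.3/((4+4.15)(5.3+4.15)) = 45.143 kPa
Final effective stress: σ'_f = 38.204 + 45.143 = 83.347 kPa.
σ'_f = 83.347 ≤ σ'_p = 113 kPa, so the clay remains overconsolidated and only the recompression index applies:
S_c = C_r·H/(1+e₀)·log₁₀(σ'_f/σ'_0) = 0.073×4.3/1.69×log₁₀(83.347/38.204)
    = 0.18574 × 0.33878 = 0.06293 m

S_c ≈ 62.9 mm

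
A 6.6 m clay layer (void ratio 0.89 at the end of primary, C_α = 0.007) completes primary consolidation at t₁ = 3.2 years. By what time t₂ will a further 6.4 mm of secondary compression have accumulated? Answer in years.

t₂ ≈ 5.85 years

S_s = C_α·H/(1+e_p)·log₁₀(t₂/t₁) ⇒ log₁₀(t₂/t₁) = S_s·(1+e_p)/(C_α·H).
log₁₀(t₂/t₁) = 0.0064 × (1+0.89) / (0.007×6.6) = 0.2618
t₂ = t₁ × 10^0.2618 = 3.2 × 1.827 = 5.847 years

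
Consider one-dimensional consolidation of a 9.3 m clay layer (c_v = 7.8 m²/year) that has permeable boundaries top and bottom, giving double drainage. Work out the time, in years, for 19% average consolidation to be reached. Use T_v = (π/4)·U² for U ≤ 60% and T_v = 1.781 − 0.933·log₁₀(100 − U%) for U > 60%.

t ≈ 0.0786 years

Drainage path length: H_d = H/2 = 4.65 m (double drainage).
U ≤ 60%: T_v = (π/4)·U² = (π/4)×0.19² = 0.028353.
t = T_v·H_d²/c_v = 0.028353×4.65²/7.8 = 0.0786 years.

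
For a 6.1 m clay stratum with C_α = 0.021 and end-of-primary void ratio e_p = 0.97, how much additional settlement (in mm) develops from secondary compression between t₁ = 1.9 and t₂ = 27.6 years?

Secondary compression: S_s = C_α·H/(1+e_p)·log₁₀(t₂/t₁)
S_s = 0.021×6.1/(1+0.97)×log₁₀(27.6/1.9)
    = 0.06503 × 1.162 = 0.07557 m

S_s ≈ 75.6 mm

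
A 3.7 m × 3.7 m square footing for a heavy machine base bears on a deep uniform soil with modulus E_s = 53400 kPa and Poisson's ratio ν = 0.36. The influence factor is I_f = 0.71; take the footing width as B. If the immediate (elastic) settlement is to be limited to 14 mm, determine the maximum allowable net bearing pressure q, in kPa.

q ≈ 327 kPa

S_e = q·B·(1−ν²)/E_s · I_f  ⇒  q = S_e·E_s / (B·(1−ν²)·I_f).
q = 0.014 × 53400 / (3.7 × 0.8704 × 0.71) = 327 kPa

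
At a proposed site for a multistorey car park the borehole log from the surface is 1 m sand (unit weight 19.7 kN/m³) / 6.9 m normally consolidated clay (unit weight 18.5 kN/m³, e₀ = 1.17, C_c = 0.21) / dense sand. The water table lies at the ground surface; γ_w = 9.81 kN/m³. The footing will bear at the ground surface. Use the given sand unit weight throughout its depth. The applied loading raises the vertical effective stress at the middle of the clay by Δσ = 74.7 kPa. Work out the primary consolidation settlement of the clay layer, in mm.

S_c ≈ 306 mm

Mid-depth of clay below the ground surface: z = 1 + 6.9/2 = 4.45 m.
Total vertical stress at mid-clay: σ_v = 19.7×1 + 18.5×3.45 = 83.525 kPa.
Pore pressure: u = 9.81×(4.45 − 0) = 43.655 kPa.
Initial effective stress: σ'_0 = σ_v − u = 83.525 − 43.655 = 39.87 kPa.
Final effective stress: σ'_f = σ'_0 + Δσ = 39.87 + 74.7 = 114.57 kPa.
Normally consolidated clay, so the full stress increment lies on the virgin compression line:
S_c = C_c·H/(1+e₀)·log₁₀(σ'_f/σ'_0) = 0.21×6.9/(1+1.17)×log₁₀(114.57/39.87)
    = 0.66774 × 0.45842 = 0.3061 m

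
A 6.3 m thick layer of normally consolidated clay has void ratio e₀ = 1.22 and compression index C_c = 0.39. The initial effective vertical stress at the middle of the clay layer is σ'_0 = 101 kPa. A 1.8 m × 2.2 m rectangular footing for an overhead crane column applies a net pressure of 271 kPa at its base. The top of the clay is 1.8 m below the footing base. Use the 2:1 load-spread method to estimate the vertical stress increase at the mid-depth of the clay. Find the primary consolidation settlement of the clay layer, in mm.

Mid-depth of clay below the footing base: z = 1.8 + 6.3/2 = 4.95 m.
Stress increase at mid-clay by the 2:1 spreading method:
Δσ = qBL/((B+z)(L+z)) = 271×1.8×2.2/((1.8+4.95)(2.2+4.95)) = 22.236 kPa
Final effective stress: σ'_f = σ'_0 + Δσ = 101 + 22.236 = 123.24 kPa.
Normally consolidated clay, so the full stress increment lies on the virgin compression line:
S_c = C_c·H/(1+e₀)·log₁₀(σ'_f/σ'_0) = 0.39×6.3/(1+1.22)×log₁₀(123.24/101)
    = 1.1068 × 0.08643 = 0.09566 m

S_c ≈ 95.7 mm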